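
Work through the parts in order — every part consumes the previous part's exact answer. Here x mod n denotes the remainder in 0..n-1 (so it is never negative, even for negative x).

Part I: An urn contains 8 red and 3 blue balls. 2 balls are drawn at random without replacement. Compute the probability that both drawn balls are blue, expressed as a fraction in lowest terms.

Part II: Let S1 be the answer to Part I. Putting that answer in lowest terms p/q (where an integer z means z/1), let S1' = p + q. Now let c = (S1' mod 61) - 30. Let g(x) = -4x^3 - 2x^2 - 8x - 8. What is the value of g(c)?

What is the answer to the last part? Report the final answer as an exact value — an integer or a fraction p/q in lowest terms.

-89608

Part I: total draws C(11,2) = 55; favorable C(3,2) = 3; P = 3/55; answer 3/55
Part II: S1 = 3/55; threaded value p + q = 58; c = 28; -4*(28)^3 - 2*(28)^2 - 8*(28)^1 - 8 = (-87808) + (-1568) + (-224) + (-8) = -89608; answer -89608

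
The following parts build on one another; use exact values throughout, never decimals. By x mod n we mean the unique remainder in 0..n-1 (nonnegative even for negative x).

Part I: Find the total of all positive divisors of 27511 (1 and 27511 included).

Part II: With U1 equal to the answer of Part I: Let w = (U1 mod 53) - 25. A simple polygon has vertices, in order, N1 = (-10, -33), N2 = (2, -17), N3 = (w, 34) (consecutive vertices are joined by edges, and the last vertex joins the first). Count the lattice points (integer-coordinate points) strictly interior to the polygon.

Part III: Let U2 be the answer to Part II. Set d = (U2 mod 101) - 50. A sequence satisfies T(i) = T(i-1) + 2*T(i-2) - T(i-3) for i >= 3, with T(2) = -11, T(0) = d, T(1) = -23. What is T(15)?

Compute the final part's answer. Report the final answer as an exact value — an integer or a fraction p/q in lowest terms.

-67495

Part I: 27511 = 11 * 41 * 61; sigma = (1 + 11) * (1 + 41) * (1 + 61) = 12 * 42 * 62 = 31248; answer 31248
Part II: U1 = 31248; w = 6; cross terms: (-10*-17 - 2*-33)=236, (2*34 - 6*-17)=170, (6*-33 - -10*34)=142; twice the area = |548| = 548; area = 274; boundary points = 4 + 1 + 1 = 6; strictly interior points = area - boundary/2 + 1 = 272; answer 272
Part III: U2 = 272; d = 20; T(3) = 1*(-11) + 2*(-23) - 1*(20) = -77; iterating: T(3)=-77, T(4)=-76, T(5)=-219, T(6)=-294, T(7)=-656, T(8)=-1025, T(9)=-2043, T(10)=-3437, T(11)=-6498, T(12)=-11329, T(13)=-20888, T(14)=-37048, T(15)=-67495; answer -67495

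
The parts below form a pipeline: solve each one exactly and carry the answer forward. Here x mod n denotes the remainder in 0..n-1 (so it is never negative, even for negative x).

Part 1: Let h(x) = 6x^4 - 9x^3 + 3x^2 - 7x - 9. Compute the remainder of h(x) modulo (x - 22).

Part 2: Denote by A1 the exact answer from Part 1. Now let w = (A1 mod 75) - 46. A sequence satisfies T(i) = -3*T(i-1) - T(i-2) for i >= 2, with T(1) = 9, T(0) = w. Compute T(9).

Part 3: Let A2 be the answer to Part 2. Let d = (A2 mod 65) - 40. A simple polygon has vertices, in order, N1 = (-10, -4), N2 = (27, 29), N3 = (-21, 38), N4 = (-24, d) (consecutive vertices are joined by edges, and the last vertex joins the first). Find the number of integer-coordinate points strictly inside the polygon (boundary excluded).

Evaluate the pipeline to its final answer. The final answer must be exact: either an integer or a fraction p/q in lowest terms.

Part 1: remainder = value at the root: 6*(22)^4 - 9*(22)^3 + 3*(22)^2 - 7*(22)^1 - 9 = (1405536) + (-95832) + (1452) + (-154) + (-9) = 1310993; answer 1310993
Part 2: A1 = 1310993; w = 22; T(2) = -3*(9) - 1*(22) = -49; iterating: T(2)=-49, T(3)=138, T(4)=-365, T(5)=957, T(6)=-2506, T(7)=6561, T(8)=-17177, T(9)=44970; answer 44970
Part 3: A2 = 44970; d = 15; cross terms: (-10*29 - 27*-4)=-182, (27*38 - -21*29)=1635, (-21*15 - -24*38)=597, (-24*-4 - -10*15)=246; twice the area = |2296| = 2296; area = 1148; boundary points = 1 + 3 + 1 + 1 = 6; strictly interior points = area - boundary/2 + 1 = 1146; answer 1146

1146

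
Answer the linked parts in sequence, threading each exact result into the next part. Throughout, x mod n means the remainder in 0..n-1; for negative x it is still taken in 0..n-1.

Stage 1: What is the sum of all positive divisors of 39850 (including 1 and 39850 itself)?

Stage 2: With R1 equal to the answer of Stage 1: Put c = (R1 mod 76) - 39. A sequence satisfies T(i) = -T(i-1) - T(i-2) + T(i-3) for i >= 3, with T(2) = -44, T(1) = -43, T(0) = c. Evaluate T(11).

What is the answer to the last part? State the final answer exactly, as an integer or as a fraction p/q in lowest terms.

Stage 1: 39850 = 2 * 5^2 * 797; sigma = (1 + 2) * (1 + 5 + 25) * (1 + 797) = 3 * 31 * 798 = 74214; answer 74214
Stage 2: R1 = 74214; c = -1; T(3) = -1*(-44) - 1*(-43) + 1*(-1) = 86; iterating: T(3)=86, T(4)=-85, T(5)=-45, T(6)=216, T(7)=-256, T(8)=-5, T(9)=477, T(10)=-728, T(11)=246; answer 246

246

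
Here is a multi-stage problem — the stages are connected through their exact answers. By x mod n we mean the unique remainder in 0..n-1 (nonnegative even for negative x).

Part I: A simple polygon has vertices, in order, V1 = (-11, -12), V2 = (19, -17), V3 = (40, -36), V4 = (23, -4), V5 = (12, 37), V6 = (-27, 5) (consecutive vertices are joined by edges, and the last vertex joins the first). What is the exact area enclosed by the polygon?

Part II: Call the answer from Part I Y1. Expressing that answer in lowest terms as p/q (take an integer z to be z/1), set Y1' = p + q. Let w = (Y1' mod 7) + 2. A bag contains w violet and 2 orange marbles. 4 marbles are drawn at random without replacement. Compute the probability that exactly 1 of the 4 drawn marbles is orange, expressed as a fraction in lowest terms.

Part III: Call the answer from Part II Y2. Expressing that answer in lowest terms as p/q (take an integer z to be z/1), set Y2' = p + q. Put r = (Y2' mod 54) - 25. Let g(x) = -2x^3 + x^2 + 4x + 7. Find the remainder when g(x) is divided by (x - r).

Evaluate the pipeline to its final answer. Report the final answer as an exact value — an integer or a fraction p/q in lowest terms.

11923

Part I: cross terms: (-11*-17 - 19*-12)=415, (19*-36 - 40*-17)=-4, (40*-4 - 23*-36)=668, (23*37 - 12*-4)=899, (12*5 - -27*37)=1059, (-27*-12 - -11*5)=379; twice the area = |3416| = 3416; area = 1708; answer 1708
Part II: Y1 = 1708; threaded value p + q = 1709; w = 3; total draws C(5,4) = 5; favorable C(2,1)*C(3,3) = 2; P = 2/5; answer 2/5
Part III: Y2 = 2/5; threaded value p + q = 7; r = -18; remainder = value at the root: -2*(-18)^3 + 1*(-18)^2 + 4*(-18)^1 + 7 = (11664) + (324) + (-72) + (7) = 11923; answer 11923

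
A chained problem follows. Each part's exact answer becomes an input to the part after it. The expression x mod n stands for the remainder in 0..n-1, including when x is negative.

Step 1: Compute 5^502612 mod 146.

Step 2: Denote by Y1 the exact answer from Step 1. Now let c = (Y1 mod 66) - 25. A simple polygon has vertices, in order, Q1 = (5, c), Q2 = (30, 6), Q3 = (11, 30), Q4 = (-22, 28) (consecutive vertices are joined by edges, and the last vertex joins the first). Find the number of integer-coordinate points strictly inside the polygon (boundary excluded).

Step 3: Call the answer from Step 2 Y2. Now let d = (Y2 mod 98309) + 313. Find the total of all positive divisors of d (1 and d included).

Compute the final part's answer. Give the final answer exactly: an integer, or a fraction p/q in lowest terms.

Step 1: squarings mod 146: 5^1=5, 5^2=25, 5^4=41, 5^8=75, 5^16=77, 5^32=89, 5^64=37, 5^128=55, 5^256=105, 5^512=75, 5^1024=77, 5^2048=89, 5^4096=37, 5^8192=55, 5^16384=105, 5^32768=75, 5^65536=77, 5^131072=89, 5^262144=37; 5^502612 = 5^4 * 5^16 * 5^64 * 5^256 * 5^512 * 5^2048 * 5^8192 * 5^32768 * 5^65536 * 5^131072 * 5^262144 = 69 (mod 146); answer 69
Step 2: Y1 = 69; c = -22; cross terms: (5*6 - 30*-22)=690, (30*30 - 11*6)=834, (11*28 - -22*30)=968, (-22*-22 - 5*28)=344; twice the area = |2836| = 2836; area = 1418; boundary points = 1 + 1 + 1 + 1 = 4; strictly interior points = area - boundary/2 + 1 = 1417; answer 1417
Step 3: Y2 = 1417; d = 1730; 1730 = 2 * 5 * 173; sigma = (1 + 2) * (1 + 5) * (1 + 173) = 3 * 6 * 174 = 3132; answer 3132

3132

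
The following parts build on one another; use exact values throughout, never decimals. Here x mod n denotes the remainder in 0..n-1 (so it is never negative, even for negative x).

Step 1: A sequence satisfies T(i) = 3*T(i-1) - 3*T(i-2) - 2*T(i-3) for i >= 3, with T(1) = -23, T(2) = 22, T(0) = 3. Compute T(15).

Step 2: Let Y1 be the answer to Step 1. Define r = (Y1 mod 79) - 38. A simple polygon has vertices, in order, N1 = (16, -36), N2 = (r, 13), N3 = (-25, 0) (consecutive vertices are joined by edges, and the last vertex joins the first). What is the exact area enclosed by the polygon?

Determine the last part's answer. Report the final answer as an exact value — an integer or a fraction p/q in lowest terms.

893/2

Step 1: T(3) = 3*(22) - 3*(-23) - 2*(3) = 129; iterating: T(3)=129, T(4)=367, T(5)=670, T(6)=651, T(7)=-791, T(8)=-5666, T(9)=-15927, T(10)=-29201, T(11)=-28490, T(12)=33987, T(13)=245833, T(14)=692518, T(15)=1272081; answer 1272081
Step 2: Y1 = 1272081; r = -15; cross terms: (16*13 - -15*-36)=-332, (-15*0 - -25*13)=325, (-25*-36 - 16*0)=900; twice the area = |893| = 893; area = 893/2; answer 893/2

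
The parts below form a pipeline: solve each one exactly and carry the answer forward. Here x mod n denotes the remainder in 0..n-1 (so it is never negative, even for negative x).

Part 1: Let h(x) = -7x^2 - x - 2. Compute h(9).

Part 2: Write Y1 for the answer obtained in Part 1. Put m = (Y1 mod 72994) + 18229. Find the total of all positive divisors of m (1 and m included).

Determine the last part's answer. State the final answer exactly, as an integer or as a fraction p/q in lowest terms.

145056

Part 1: -7*(9)^2 - 1*(9)^1 - 2 = (-567) + (-9) + (-2) = -578; answer -578
Part 2: Y1 = -578; m = 90645; 90645 = 3 * 5 * 6043; sigma = (1 + 3) * (1 + 5) * (1 + 6043) = 4 * 6 * 6044 = 145056; answer 145056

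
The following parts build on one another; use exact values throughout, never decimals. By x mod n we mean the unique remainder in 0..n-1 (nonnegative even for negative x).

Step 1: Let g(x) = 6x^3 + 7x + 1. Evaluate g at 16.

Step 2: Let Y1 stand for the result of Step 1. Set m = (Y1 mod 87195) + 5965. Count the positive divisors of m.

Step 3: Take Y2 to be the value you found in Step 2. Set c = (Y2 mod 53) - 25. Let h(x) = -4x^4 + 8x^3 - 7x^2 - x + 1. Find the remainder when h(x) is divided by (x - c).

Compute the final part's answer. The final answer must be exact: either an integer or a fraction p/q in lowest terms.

Step 1: 6*(16)^3 + 7*(16)^1 + 1 = (24576) + (112) + (1) = 24689; answer 24689
Step 2: Y1 = 24689; m = 30654; 30654 = 2 * 3^2 * 13 * 131; number of divisors = (1+1) * (2+1) * (1+1) * (1+1) = 24; answer 24
Step 3: Y2 = 24; c = -1; remainder = value at the root: -4*(-1)^4 + 8*(-1)^3 - 7*(-1)^2 - 1*(-1)^1 + 1 = (-4) + (-8) + (-7) + (1) + (1) = -17; answer -17

-17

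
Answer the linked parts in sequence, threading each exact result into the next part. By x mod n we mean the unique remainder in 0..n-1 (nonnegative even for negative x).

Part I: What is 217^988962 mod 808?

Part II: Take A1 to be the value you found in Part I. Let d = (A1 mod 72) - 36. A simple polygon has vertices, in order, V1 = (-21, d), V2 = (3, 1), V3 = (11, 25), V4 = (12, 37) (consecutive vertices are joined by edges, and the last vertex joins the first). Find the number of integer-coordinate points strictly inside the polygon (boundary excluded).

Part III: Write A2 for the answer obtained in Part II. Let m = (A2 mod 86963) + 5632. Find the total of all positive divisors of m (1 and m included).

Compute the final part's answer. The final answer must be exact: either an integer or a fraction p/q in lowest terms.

Part I: squarings mod 808: 217^1=217, 217^2=225, 217^4=529, 217^8=273, 217^16=193, 217^32=81, 217^64=97, 217^128=521, 217^256=761, 217^512=593, 217^1024=169, 217^2048=281, 217^4096=585, 217^8192=441, 217^16384=561, 217^32768=409, 217^65536=25, 217^131072=625, 217^262144=361, 217^524288=233; 217^988962 = 217^2 * 217^32 * 217^256 * 217^512 * 217^1024 * 217^4096 * 217^65536 * 217^131072 * 217^262144 * 217^524288 = 417 (mod 808); answer 417
Part II: A1 = 417; d = 21; cross terms: (-21*1 - 3*21)=-84, (3*25 - 11*1)=64, (11*37 - 12*25)=107, (12*21 - -21*37)=1029; twice the area = |1116| = 1116; area = 558; boundary points = 4 + 8 + 1 + 1 = 14; strictly interior points = area - boundary/2 + 1 = 552; answer 552
Part III: A2 = 552; m = 6184; 6184 = 2^3 * 773; sigma = (1 + 2 + 4 + 8) * (1 + 773) = 15 * 774 = 11610; answer 11610

11610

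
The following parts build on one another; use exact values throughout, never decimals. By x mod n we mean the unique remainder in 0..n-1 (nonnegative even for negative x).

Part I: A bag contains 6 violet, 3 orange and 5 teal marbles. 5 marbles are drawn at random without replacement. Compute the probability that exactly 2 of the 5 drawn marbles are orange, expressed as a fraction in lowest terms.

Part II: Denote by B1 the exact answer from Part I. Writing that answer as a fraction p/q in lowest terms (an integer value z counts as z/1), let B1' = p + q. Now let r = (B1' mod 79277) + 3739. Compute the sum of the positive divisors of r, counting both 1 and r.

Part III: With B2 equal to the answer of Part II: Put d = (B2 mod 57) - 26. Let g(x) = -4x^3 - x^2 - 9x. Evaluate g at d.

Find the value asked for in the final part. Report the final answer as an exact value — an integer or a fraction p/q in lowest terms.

Part I: total draws C(14,5) = 2002; favorable C(3,2)*C(11,3) = 495; P = 45/182; answer 45/182
Part II: B1 = 45/182; threaded value p + q = 227; r = 3966; 3966 = 2 * 3 * 661; sigma = (1 + 2) * (1 + 3) * (1 + 661) = 3 * 4 * 662 = 7944; answer 7944
Part III: B2 = 7944; d = -5; -4*(-5)^3 - 1*(-5)^2 - 9*(-5)^1 = (500) + (-25) + (45) = 520; answer 520

520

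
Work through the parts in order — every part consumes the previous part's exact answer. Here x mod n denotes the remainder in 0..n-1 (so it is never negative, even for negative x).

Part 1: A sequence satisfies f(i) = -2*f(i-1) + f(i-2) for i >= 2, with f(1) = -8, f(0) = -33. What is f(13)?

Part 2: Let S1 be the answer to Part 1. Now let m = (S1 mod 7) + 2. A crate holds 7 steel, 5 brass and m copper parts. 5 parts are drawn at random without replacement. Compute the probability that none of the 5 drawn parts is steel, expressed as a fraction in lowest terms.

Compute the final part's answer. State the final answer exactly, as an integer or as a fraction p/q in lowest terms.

429/5168

Part 1: f(2) = -2*(-8) + 1*(-33) = -17; iterating: f(2)=-17, f(3)=26, f(4)=-69, f(5)=164, f(6)=-397, f(7)=958, f(8)=-2313, f(9)=5584, f(10)=-13481, f(11)=32546, f(12)=-78573, f(13)=189692; answer 189692
Part 2: S1 = 189692; m = 8; total draws C(20,5) = 15504; favorable C(13,5) = 1287; P = 429/5168; answer 429/5168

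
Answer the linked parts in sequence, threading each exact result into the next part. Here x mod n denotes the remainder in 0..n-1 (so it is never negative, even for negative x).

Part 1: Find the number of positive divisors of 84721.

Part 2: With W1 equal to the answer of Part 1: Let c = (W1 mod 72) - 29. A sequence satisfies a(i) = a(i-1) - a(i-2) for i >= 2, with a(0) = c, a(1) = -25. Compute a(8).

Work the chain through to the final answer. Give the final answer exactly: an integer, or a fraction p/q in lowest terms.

-12

Part 1: 84721 = 7^3 * 13 * 19; number of divisors = (3+1) * (1+1) * (1+1) = 16; answer 16
Part 2: W1 = 16; c = -13; a(2) = 1*(-25) - 1*(-13) = -12; iterating: a(2)=-12, a(3)=13, a(4)=25, a(5)=12, a(6)=-13, a(7)=-25, a(8)=-12; answer -12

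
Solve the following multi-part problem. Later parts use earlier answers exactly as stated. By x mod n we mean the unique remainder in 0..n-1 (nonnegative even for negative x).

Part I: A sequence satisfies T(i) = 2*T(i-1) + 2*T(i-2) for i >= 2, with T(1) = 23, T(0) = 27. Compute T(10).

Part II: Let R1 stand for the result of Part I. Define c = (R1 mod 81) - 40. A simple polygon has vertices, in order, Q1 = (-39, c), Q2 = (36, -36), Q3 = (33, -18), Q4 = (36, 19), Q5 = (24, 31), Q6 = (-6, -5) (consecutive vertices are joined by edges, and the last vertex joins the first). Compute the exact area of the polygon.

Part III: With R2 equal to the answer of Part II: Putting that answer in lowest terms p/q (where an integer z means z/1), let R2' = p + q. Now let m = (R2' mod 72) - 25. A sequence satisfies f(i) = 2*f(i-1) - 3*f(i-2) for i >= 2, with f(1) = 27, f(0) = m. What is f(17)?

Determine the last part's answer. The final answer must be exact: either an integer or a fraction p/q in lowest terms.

-75861

Part I: T(2) = 2*(23) + 2*(27) = 100; iterating: T(2)=100, T(3)=246, T(4)=692, T(5)=1876, T(6)=5136, T(7)=14024, T(8)=38320, T(9)=104688, T(10)=286016; answer 286016
Part II: R1 = 286016; c = -35; cross terms: (-39*-36 - 36*-35)=2664, (36*-18 - 33*-36)=540, (33*19 - 36*-18)=1275, (36*31 - 24*19)=660, (24*-5 - -6*31)=66, (-6*-35 - -39*-5)=15; twice the area = |5220| = 5220; area = 2610; answer 2610
Part III: R2 = 2610; threaded value p + q = 2611; m = -6; f(2) = 2*(27) - 3*(-6) = 72; iterating: f(2)=72, f(3)=63, f(4)=-90, f(5)=-369, f(6)=-468, f(7)=171, f(8)=1746, f(9)=2979, f(10)=720, f(11)=-7497, f(12)=-17154, f(13)=-11817, f(14)=27828, f(15)=91107, f(16)=98730, f(17)=-75861; answer -75861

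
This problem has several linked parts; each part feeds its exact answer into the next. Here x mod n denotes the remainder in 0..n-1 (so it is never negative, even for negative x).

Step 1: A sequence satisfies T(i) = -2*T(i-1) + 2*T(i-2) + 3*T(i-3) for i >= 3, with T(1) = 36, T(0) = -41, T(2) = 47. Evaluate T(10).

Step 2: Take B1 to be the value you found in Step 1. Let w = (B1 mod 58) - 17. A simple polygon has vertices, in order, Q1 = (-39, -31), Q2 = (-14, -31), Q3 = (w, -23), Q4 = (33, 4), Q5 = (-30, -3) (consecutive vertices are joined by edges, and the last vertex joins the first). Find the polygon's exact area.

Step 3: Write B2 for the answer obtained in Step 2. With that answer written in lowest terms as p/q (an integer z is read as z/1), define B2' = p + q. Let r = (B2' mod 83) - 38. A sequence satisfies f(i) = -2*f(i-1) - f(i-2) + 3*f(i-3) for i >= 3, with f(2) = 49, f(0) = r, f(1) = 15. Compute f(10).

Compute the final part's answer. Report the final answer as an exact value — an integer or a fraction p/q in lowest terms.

Step 1: T(3) = -2*(47) + 2*(36) + 3*(-41) = -145; iterating: T(3)=-145, T(4)=492, T(5)=-1133, T(6)=2815, T(7)=-6420, T(8)=15071, T(9)=-34537, T(10)=79956; answer 79956
Step 2: B1 = 79956; w = 15; cross terms: (-39*-31 - -14*-31)=775, (-14*-23 - 15*-31)=787, (15*4 - 33*-23)=819, (33*-3 - -30*4)=21, (-30*-31 - -39*-3)=813; twice the area = |3215| = 3215; area = 3215/2; answer 3215/2
Step 3: B2 = 3215/2; threaded value p + q = 3217; r = 25; f(3) = -2*(49) - 1*(15) + 3*(25) = -38; iterating: f(3)=-38, f(4)=72, f(5)=41, f(6)=-268, f(7)=711, f(8)=-1031, f(9)=547, f(10)=2070; answer 2070

2070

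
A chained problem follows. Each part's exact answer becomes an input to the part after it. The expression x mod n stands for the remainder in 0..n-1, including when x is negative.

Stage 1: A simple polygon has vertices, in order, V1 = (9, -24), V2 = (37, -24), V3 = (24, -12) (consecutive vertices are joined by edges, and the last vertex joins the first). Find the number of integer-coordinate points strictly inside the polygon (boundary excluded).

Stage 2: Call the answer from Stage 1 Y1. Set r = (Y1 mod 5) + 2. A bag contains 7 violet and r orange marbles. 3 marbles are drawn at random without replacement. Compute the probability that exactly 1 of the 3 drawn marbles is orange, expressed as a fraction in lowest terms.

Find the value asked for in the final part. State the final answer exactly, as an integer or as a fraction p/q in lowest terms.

21/44

Stage 1: cross terms: (9*-24 - 37*-24)=672, (37*-12 - 24*-24)=132, (24*-24 - 9*-12)=-468; twice the area = |336| = 336; area = 168; boundary points = 28 + 1 + 3 = 32; strictly interior points = area - boundary/2 + 1 = 153; answer 153
Stage 2: Y1 = 153; r = 5; total draws C(12,3) = 220; favorable C(5,1)*C(7,2) = 105; P = 21/44; answer 21/44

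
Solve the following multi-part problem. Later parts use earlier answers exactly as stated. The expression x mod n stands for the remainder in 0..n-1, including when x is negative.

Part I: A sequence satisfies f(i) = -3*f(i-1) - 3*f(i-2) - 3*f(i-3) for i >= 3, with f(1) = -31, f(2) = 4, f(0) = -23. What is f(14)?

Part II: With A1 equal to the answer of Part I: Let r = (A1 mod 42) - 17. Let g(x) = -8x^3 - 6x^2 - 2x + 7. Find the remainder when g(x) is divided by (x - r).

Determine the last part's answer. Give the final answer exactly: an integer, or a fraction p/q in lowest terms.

-18609

Part I: f(3) = -3*(4) - 3*(-31) - 3*(-23) = 150; iterating: f(3)=150, f(4)=-369, f(5)=645, f(6)=-1278, f(7)=3006, f(8)=-7119, f(9)=16173, f(10)=-36180, f(11)=81378, f(12)=-184113, f(13)=416745, f(14)=-942030; answer -942030
Part II: A1 = -942030; r = 13; remainder = value at the root: -8*(13)^3 - 6*(13)^2 - 2*(13)^1 + 7 = (-17576) + (-1014) + (-26) + (7) = -18609; answer -18609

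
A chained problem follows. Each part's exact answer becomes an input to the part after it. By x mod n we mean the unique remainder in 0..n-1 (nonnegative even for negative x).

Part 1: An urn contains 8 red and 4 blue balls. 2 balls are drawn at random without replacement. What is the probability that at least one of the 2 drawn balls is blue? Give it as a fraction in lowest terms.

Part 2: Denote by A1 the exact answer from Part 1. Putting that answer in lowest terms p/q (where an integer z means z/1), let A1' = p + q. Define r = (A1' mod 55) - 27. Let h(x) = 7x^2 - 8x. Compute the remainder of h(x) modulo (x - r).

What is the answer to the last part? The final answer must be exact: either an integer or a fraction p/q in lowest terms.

Part 1: total draws C(12,2) = 66; complement C(8,2) = 28; favorable 66 - 28 = 38; P = 19/33; answer 19/33
Part 2: A1 = 19/33; threaded value p + q = 52; r = 25; remainder = value at the root: 7*(25)^2 - 8*(25)^1 = (4375) + (-200) = 4175; answer 4175

4175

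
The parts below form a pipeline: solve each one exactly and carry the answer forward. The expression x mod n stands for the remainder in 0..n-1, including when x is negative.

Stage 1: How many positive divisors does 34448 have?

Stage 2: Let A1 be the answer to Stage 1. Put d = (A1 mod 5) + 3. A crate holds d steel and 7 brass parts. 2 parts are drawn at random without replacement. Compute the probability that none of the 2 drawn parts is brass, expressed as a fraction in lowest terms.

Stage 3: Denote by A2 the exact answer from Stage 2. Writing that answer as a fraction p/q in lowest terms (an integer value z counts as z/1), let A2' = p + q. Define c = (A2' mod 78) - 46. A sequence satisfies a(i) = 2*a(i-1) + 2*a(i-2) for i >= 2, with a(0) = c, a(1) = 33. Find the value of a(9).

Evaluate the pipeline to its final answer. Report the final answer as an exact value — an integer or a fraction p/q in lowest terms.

Stage 1: 34448 = 2^4 * 2153; number of divisors = (4+1) * (1+1) = 10; answer 10
Stage 2: A1 = 10; d = 3; total draws C(10,2) = 45; favorable C(3,2) = 3; P = 1/15; answer 1/15
Stage 3: A2 = 1/15; threaded value p + q = 16; c = -30; a(2) = 2*(33) + 2*(-30) = 6; iterating: a(2)=6, a(3)=78, a(4)=168, a(5)=492, a(6)=1320, a(7)=3624, a(8)=9888, a(9)=27024; answer 27024

27024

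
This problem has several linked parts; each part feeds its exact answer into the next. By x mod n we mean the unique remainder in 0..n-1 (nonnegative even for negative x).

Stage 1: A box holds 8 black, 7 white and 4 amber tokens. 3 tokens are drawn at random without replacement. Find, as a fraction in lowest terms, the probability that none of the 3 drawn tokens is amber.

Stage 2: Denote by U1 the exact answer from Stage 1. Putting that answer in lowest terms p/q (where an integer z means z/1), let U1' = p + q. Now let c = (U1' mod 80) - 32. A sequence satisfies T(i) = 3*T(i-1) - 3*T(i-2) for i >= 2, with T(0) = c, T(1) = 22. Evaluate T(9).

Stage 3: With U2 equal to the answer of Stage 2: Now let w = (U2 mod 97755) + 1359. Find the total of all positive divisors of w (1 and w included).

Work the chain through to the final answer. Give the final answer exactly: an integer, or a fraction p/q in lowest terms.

8060

Stage 1: total draws C(19,3) = 969; favorable C(15,3) = 455; P = 455/969; answer 455/969
Stage 2: U1 = 455/969; threaded value p + q = 1424; c = 32; T(2) = 3*(22) - 3*(32) = -30; iterating: T(2)=-30, T(3)=-156, T(4)=-378, T(5)=-666, T(6)=-864, T(7)=-594, T(8)=810, T(9)=4212; answer 4212
Stage 3: U2 = 4212; w = 5571; 5571 = 3^2 * 619; sigma = (1 + 3 + 9) * (1 + 619) = 13 * 620 = 8060; answer 8060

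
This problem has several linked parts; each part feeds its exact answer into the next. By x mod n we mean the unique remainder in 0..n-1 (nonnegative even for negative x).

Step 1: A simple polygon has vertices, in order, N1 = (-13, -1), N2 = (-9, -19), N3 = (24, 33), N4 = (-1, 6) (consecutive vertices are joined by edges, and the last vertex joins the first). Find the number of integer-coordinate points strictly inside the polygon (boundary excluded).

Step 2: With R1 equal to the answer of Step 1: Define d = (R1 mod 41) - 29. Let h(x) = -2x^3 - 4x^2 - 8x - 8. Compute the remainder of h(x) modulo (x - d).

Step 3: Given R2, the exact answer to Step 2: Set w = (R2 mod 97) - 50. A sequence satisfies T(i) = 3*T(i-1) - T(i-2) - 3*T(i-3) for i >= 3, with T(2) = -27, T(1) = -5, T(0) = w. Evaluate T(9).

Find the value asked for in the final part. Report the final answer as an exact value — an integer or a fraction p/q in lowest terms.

Step 1: cross terms: (-13*-19 - -9*-1)=238, (-9*33 - 24*-19)=159, (24*6 - -1*33)=177, (-1*-1 - -13*6)=79; twice the area = |653| = 653; area = 653/2; boundary points = 2 + 1 + 1 + 1 = 5; strictly interior points = area - boundary/2 + 1 = 325; answer 325
Step 2: R1 = 325; d = 9; remainder = value at the root: -2*(9)^3 - 4*(9)^2 - 8*(9)^1 - 8 = (-1458) + (-324) + (-72) + (-8) = -1862; answer -1862
Step 3: R2 = -1862; w = 28; T(3) = 3*(-27) - 1*(-5) - 3*(28) = -160; iterating: T(3)=-160, T(4)=-438, T(5)=-1073, T(6)=-2301, T(7)=-4516, T(8)=-8028, T(9)=-12665; answer -12665

-12665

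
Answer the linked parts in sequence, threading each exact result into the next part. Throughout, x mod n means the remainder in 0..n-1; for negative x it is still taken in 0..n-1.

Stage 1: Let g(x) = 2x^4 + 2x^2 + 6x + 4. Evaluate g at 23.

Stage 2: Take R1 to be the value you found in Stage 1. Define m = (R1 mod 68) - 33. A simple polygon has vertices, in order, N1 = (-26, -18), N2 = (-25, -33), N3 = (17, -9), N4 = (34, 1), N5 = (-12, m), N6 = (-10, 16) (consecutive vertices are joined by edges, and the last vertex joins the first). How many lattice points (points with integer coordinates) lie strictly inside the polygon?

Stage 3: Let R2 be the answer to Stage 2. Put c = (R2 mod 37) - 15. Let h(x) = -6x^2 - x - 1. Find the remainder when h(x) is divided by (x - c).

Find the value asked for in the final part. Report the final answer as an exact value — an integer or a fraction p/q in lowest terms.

Stage 1: 2*(23)^4 + 2*(23)^2 + 6*(23)^1 + 4 = (559682) + (1058) + (138) + (4) = 560882; answer 560882
Stage 2: R1 = 560882; m = -15; cross terms: (-26*-33 - -25*-18)=408, (-25*-9 - 17*-33)=786, (17*1 - 34*-9)=323, (34*-15 - -12*1)=-498, (-12*16 - -10*-15)=-342, (-10*-18 - -26*16)=596; twice the area = |1273| = 1273; area = 1273/2; boundary points = 1 + 6 + 1 + 2 + 1 + 2 = 13; strictly interior points = area - boundary/2 + 1 = 631; answer 631
Stage 3: R2 = 631; c = -13; remainder = value at the root: -6*(-13)^2 - 1*(-13)^1 - 1 = (-1014) + (13) + (-1) = -1002; answer -1002

-1002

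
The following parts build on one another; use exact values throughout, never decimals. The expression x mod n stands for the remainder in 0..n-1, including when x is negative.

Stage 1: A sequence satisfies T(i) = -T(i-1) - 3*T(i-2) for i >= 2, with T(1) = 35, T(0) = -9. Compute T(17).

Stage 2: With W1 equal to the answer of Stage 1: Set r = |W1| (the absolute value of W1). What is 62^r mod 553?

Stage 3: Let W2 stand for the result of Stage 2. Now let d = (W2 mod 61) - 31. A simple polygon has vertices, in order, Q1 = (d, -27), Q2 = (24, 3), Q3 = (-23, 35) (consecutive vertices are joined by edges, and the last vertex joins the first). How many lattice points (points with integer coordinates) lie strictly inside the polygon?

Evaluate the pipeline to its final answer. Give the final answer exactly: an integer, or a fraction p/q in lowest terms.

Stage 1: T(2) = -1*(35) - 3*(-9) = -8; iterating: T(2)=-8, T(3)=-97, T(4)=121, T(5)=170, T(6)=-533, T(7)=23, T(8)=1576, T(9)=-1645, T(10)=-3083, T(11)=8018, T(12)=1231, T(13)=-25285, T(14)=21592, T(15)=54263, T(16)=-119039, T(17)=-43750; answer -43750
Stage 2: W1 = -43750; r = 43750; squarings mod 553: 62^1=62, 62^2=526, 62^4=176, 62^8=8, 62^16=64, 62^32=225, 62^64=302, 62^128=512, 62^256=22, 62^512=484, 62^1024=337, 62^2048=204, 62^4096=141, 62^8192=526, 62^16384=176, 62^32768=8; 62^43750 = 62^2 * 62^4 * 62^32 * 62^64 * 62^128 * 62^512 * 62^2048 * 62^8192 * 62^32768 = 484 (mod 553); answer 484
Stage 3: W2 = 484; d = 26; cross terms: (26*3 - 24*-27)=726, (24*35 - -23*3)=909, (-23*-27 - 26*35)=-289; twice the area = |1346| = 1346; area = 673; boundary points = 2 + 1 + 1 = 4; strictly interior points = area - boundary/2 + 1 = 672; answer 672

672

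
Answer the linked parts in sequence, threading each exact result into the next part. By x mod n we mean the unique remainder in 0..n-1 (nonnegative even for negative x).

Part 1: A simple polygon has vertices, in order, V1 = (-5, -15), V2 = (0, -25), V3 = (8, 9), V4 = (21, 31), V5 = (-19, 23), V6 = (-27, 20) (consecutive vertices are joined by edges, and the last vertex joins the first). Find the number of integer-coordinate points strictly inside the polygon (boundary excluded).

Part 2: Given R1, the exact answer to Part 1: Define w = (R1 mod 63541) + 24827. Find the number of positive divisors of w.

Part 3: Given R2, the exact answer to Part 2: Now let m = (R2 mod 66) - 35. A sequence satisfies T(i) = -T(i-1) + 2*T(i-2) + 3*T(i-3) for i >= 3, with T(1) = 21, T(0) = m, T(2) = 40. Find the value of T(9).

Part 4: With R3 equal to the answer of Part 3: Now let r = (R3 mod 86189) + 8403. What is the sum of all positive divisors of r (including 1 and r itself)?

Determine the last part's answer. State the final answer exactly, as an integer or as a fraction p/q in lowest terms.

Part 1: cross terms: (-5*-25 - 0*-15)=125, (0*9 - 8*-25)=200, (8*31 - 21*9)=59, (21*23 - -19*31)=1072, (-19*20 - -27*23)=241, (-27*-15 - -5*20)=505; twice the area = |2202| = 2202; area = 1101; boundary points = 5 + 2 + 1 + 8 + 1 + 1 = 18; strictly interior points = area - boundary/2 + 1 = 1093; answer 1093
Part 2: R1 = 1093; w = 25920; 25920 = 2^6 * 3^4 * 5; number of divisors = (6+1) * (4+1) * (1+1) = 70; answer 70
Part 3: R2 = 70; m = -31; T(3) = -1*(40) + 2*(21) + 3*(-31) = -91; iterating: T(3)=-91, T(4)=234, T(5)=-296, T(6)=491, T(7)=-381, T(8)=475, T(9)=236; answer 236
Part 4: R3 = 236; r = 8639; 8639 = 53 * 163; sigma = (1 + 53) * (1 + 163) = 54 * 164 = 8856; answer 8856

8856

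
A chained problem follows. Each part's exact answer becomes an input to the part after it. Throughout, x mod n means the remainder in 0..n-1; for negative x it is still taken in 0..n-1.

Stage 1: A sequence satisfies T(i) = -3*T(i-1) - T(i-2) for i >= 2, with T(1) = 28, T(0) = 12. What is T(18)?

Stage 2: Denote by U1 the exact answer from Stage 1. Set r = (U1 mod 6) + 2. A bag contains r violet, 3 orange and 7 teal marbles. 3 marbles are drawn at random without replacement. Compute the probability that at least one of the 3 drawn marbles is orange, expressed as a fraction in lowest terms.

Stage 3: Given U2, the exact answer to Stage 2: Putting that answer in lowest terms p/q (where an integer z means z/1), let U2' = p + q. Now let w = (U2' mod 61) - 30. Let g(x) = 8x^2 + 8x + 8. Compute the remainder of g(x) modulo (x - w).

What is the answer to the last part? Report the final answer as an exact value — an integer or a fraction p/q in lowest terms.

Stage 1: T(2) = -3*(28) - 1*(12) = -96; iterating: T(2)=-96, T(3)=260, T(4)=-684, T(5)=1792, T(6)=-4692, T(7)=12284, T(8)=-32160, T(9)=84196, T(10)=-220428, T(11)=577088, T(12)=-1510836, T(13)=3955420, T(14)=-10355424, T(15)=27110852, T(16)=-70977132, T(17)=185820544, T(18)=-486484500; answer -486484500
Stage 2: U1 = -486484500; r = 2; total draws C(12,3) = 220; complement C(9,3) = 84; favorable 220 - 84 = 136; P = 34/55; answer 34/55
Stage 3: U2 = 34/55; threaded value p + q = 89; w = -2; remainder = value at the root: 8*(-2)^2 + 8*(-2)^1 + 8 = (32) + (-16) + (8) = 24; answer 24

24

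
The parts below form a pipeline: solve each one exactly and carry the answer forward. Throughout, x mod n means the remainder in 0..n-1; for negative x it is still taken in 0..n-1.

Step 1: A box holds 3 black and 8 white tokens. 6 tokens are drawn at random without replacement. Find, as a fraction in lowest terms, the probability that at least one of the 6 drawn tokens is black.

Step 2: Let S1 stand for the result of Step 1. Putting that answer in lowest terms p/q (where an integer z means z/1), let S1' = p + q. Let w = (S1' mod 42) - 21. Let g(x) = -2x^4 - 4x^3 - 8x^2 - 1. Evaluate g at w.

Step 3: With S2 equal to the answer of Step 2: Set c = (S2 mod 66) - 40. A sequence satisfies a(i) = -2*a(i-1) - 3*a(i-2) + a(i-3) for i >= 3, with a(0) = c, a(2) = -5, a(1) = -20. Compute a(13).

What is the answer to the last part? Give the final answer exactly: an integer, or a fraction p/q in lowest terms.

-46864

Step 1: total draws C(11,6) = 462; complement C(8,6) = 28; favorable 462 - 28 = 434; P = 31/33; answer 31/33
Step 2: S1 = 31/33; threaded value p + q = 64; w = 1; -2*(1)^4 - 4*(1)^3 - 8*(1)^2 - 1 = (-2) + (-4) + (-8) + (-1) = -15; answer -15
Step 3: S2 = -15; c = 11; a(3) = -2*(-5) - 3*(-20) + 1*(11) = 81; iterating: a(3)=81, a(4)=-167, a(5)=86, a(6)=410, a(7)=-1245, a(8)=1346, a(9)=1453, a(10)=-8189, a(11)=13365, a(12)=-710, a(13)=-46864; answer -46864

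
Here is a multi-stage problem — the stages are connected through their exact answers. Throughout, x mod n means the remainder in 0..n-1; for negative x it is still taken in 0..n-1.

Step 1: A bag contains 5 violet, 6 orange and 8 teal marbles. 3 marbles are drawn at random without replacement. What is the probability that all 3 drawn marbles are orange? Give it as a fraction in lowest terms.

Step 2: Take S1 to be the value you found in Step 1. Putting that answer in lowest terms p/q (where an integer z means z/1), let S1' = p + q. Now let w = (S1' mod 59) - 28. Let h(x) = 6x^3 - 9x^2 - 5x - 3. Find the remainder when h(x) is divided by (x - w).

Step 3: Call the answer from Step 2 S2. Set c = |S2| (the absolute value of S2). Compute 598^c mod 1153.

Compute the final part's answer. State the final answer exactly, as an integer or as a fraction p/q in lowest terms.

Step 1: total draws C(19,3) = 969; favorable C(6,3) = 20; P = 20/969; answer 20/969
Step 2: S1 = 20/969; threaded value p + q = 989; w = 17; remainder = value at the root: 6*(17)^3 - 9*(17)^2 - 5*(17)^1 - 3 = (29478) + (-2601) + (-85) + (-3) = 26789; answer 26789
Step 3: S2 = 26789; c = 26789; squarings mod 1153: 598^1=598, 598^2=174, 598^4=298, 598^8=23, 598^16=529, 598^32=815, 598^64=97, 598^128=185, 598^256=788, 598^512=630, 598^1024=268, 598^2048=338, 598^4096=97, 598^8192=185, 598^16384=788; 598^26789 = 598^1 * 598^4 * 598^32 * 598^128 * 598^2048 * 598^8192 * 598^16384 = 511 (mod 1153); answer 511

511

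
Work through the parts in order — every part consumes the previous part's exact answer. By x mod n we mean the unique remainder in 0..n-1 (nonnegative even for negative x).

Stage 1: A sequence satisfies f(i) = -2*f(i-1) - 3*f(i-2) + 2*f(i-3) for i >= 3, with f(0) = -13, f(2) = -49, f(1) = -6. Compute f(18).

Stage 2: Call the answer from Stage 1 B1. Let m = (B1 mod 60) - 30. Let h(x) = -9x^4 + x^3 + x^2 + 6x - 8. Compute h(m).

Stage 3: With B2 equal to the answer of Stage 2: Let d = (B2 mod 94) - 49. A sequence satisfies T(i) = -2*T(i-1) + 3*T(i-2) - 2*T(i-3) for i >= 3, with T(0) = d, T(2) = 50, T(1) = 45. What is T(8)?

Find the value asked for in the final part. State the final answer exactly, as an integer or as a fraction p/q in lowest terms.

Stage 1: f(3) = -2*(-49) - 3*(-6) + 2*(-13) = 90; iterating: f(3)=90, f(4)=-45, f(5)=-278, f(6)=871, f(7)=-998, f(8)=-1173, f(9)=7082, f(10)=-12641, f(11)=1690, f(12)=48707, f(13)=-127766, f(14)=112791, f(15)=255130, f(16)=-1104165, f(17)=1668522, f(18)=485711; answer 485711
Stage 2: B1 = 485711; m = -19; -9*(-19)^4 + 1*(-19)^3 + 1*(-19)^2 + 6*(-19)^1 - 8 = (-1172889) + (-6859) + (361) + (-114) + (-8) = -1179509; answer -1179509
Stage 3: B2 = -1179509; d = -46; T(3) = -2*(50) + 3*(45) - 2*(-46) = 127; iterating: T(3)=127, T(4)=-194, T(5)=669, T(6)=-2174, T(7)=6743, T(8)=-21346; answer -21346

-21346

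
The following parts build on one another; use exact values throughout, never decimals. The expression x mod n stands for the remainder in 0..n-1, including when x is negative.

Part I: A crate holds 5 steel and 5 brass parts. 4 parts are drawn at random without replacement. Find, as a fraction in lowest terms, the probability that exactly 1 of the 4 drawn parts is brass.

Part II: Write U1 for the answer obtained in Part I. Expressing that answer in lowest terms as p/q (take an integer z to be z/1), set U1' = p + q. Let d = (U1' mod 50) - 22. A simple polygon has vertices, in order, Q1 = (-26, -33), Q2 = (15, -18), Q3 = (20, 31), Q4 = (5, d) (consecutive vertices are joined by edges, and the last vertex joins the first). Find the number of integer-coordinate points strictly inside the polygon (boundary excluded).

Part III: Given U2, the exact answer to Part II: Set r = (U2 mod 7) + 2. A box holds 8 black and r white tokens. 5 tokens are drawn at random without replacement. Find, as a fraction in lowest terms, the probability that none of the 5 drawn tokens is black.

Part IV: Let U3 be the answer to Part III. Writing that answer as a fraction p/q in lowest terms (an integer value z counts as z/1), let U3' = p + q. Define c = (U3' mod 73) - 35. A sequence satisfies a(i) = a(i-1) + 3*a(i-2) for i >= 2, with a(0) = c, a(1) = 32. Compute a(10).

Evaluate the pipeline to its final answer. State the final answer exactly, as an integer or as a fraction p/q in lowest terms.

91952

Part I: total draws C(10,4) = 210; favorable C(5,1)*C(5,3) = 50; P = 5/21; answer 5/21
Part II: U1 = 5/21; threaded value p + q = 26; d = 4; cross terms: (-26*-18 - 15*-33)=963, (15*31 - 20*-18)=825, (20*4 - 5*31)=-75, (5*-33 - -26*4)=-61; twice the area = |1652| = 1652; area = 826; boundary points = 1 + 1 + 3 + 1 = 6; strictly interior points = area - boundary/2 + 1 = 824; answer 824
Part III: U2 = 824; r = 7; total draws C(15,5) = 3003; favorable C(7,5) = 21; P = 1/143; answer 1/143
Part IV: U3 = 1/143; threaded value p + q = 144; c = 36; a(2) = 1*(32) + 3*(36) = 140; iterating: a(2)=140, a(3)=236, a(4)=656, a(5)=1364, a(6)=3332, a(7)=7424, a(8)=17420, a(9)=39692, a(10)=91952; answer 91952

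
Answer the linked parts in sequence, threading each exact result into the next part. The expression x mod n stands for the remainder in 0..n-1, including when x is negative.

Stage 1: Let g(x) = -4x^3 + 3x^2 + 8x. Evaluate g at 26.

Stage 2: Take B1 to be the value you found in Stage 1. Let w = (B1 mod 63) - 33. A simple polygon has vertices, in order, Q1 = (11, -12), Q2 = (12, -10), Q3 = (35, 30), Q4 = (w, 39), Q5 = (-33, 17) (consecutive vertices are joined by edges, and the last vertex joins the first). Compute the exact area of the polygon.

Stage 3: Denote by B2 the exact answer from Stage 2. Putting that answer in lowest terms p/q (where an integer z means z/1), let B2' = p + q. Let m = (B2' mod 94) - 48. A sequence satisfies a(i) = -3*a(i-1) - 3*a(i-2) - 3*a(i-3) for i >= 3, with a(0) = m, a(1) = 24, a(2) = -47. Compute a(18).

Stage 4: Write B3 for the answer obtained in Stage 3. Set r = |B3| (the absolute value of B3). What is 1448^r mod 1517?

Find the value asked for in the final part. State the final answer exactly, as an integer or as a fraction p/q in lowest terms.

919

Stage 1: -4*(26)^3 + 3*(26)^2 + 8*(26)^1 = (-70304) + (2028) + (208) = -68068; answer -68068
Stage 2: B1 = -68068; w = 2; cross terms: (11*-10 - 12*-12)=34, (12*30 - 35*-10)=710, (35*39 - 2*30)=1305, (2*17 - -33*39)=1321, (-33*-12 - 11*17)=209; twice the area = |3579| = 3579; area = 3579/2; answer 3579/2
Stage 3: B2 = 3579/2; threaded value p + q = 3581; m = -39; a(3) = -3*(-47) - 3*(24) - 3*(-39) = 186; iterating: a(3)=186, a(4)=-489, a(5)=1050, a(6)=-2241, a(7)=5040, a(8)=-11547, a(9)=26244, a(10)=-59211, a(11)=133542, a(12)=-301725, a(13)=682182, a(14)=-1541997, a(15)=3484620, a(16)=-7874415, a(17)=17795376, a(18)=-40216743; answer -40216743
Stage 4: B3 = -40216743; r = 40216743; squarings mod 1517: 1448^1=1448, 1448^2=210, 1448^4=107, 1448^8=830, 1448^16=182, 1448^32=1267, 1448^64=303, 1448^128=789, 1448^256=551, 1448^512=201, 1448^1024=959, 1448^2048=379, 1448^4096=1043, 1448^8192=160, 1448^16384=1328, 1448^32768=830, 1448^65536=182, 1448^131072=1267, 1448^262144=303, 1448^524288=789, 1448^1048576=551, 1448^2097152=201, 1448^4194304=959, 1448^8388608=379, 1448^16777216=1043, 1448^33554432=160; 1448^40216743 = 1448^1 * 1448^2 * 1448^4 * 1448^32 * 1448^128 * 1448^2048 * 1448^8192 * 1448^32768 * 1448^65536 * 1448^262144 * 1448^2097152 * 1448^4194304 * 1448^33554432 = 919 (mod 1517); answer 919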